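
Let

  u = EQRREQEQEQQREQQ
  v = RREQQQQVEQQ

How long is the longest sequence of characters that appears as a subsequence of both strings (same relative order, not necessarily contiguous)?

10

Taking R (u #3, v #1), then R (u #4, v #2), then E (u #5, v #3), then Q (u #6, v #4), then Q (u #8, v #5), then Q (u #10, v #6), then Q (u #11, v #7), then E (u #13, v #9), then Q (u #14, v #10), then Q (u #15, v #11) gives a common subsequence of length 10, and the DP table's final entry dp[15][11] is also 10, so no common subsequence is longer.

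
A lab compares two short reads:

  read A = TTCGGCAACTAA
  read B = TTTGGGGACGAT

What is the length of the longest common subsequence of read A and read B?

One common subsequence of length 7: T at read A[1]=read B[2], then T at read A[2]=read B[3], then G at read A[4]=read B[6], then G at read A[5]=read B[7], then C at read A[6]=read B[9], then A at read A[8]=read B[11], then T at read A[10]=read B[12]. dp[12][12] = 7 confirms this is the maximum.

7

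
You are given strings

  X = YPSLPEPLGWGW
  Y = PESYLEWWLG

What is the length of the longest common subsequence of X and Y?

Let dp[i][j] be the LCS length of the first i characters of X and the first j characters of Y. dp[i][j] = dp[i-1][j-1]+1 when the i-th and j-th characters match, else max(dp[i-1][j], dp[i][j-1]).
    ·  P  E  S  Y  L  E  W  W  L  G
 ·  0  0  0  0  0  0  0  0  0  0  0
 Y  0  0  0  0  1  1  1  1  1  1  1
 P  0  1  1  1  1  1  1  1  1  1  1
 S  0  1  1  2  2  2  2  2  2  2  2
 L  0  1  1  2  2  3  3  3  3  3  3
 P  0  1  1  2  2  3  3  3  3  3  3
 E  0  1  2  2  2  3  4  4  4  4  4
 P  0  1  2  2  2  3  4  4  4  4  4
 L  0  1  2  2  2  3  4  4  4  5  5
 G  0  1  2  2  2  3  4  4  4  5  6
 W  0  1  2  2  2  3  4  5  5  5  6
 G  0  1  2  2  2  3  4  5  5  5  6
 W  0  1  2  2  2  3  4  5  6  6  6
dp[12][10] = 6. One LCS (by backtracking along matches): PSLELG.

6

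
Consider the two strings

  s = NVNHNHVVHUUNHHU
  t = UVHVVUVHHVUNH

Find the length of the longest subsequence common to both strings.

8

Taking V at s[2]=t[2], H at s[4]=t[3], V at s[7]=t[5], V at s[8]=t[7], H at s[9]=t[9], U at s[11]=t[11], N at s[12]=t[12], H at s[14]=t[13] gives a common subsequence of length 8. The LCS DP gives dp[15][13] = 8, so this is optimal.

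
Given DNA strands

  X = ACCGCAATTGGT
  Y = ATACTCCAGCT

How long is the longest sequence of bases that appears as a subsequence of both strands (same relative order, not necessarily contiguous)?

7

Pick A [1,3] → C [2,4] → C [3,6] → C [5,7] → A [7,8] → G [10,9] → T [12,11]; all 7 bases appear in both, in order. The LCS DP gives dp[12][11] = 7, so this is optimal.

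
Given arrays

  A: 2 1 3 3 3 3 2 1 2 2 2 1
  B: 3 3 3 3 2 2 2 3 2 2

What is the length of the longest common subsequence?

Let dp[i][j] be the LCS length of the first i values of A and the first j values of B. dp[i][j] = dp[i-1][j-1]+1 when the i-th and j-th values match, else max(dp[i-1][j], dp[i][j-1]).
    ·  3  3  3  3  2  2  2  3  2  2
 ·  0  0  0  0  0  0  0  0  0  0  0
 2  0  0  0  0  0  1  1  1  1  1  1
 1  0  0  0  0  0  1  1  1  1  1  1
 3  0  1  1  1  1  1  1  1  2  2  2
 3  0  1  2  2  2  2  2  2  2  2  2
 3  0  1  2  3  3  3  3  3  3  3  3
 3  0  1  2  3  4  4  4  4  4  4  4
 2  0  1  2  3  4  5  5  5  5  5  5
 1  0  1  2  3  4  5  5  5  5  5  5
 2  0  1  2  3  4  5  6  6  6  6  6
 2  0  1  2  3  4  5  6  7  7  7  7
 2  0  1  2  3  4  5  6  7  7  8  8
 1  0  1  2  3  4  5  6  7  7  8  8
dp[12][10] = 8. One LCS (by backtracking along matches): 3, 3, 3, 3, 2, 2, 2, 2.

8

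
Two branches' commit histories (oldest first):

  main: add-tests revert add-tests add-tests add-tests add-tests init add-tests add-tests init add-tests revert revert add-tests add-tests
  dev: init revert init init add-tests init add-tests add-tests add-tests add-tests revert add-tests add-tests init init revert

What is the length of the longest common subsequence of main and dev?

Match add-tests (main #1, dev #5) → add-tests (main #3, dev #7) → add-tests (main #4, dev #8) → add-tests (main #5, dev #9) → add-tests (main #6, dev #10) → add-tests (main #8, dev #12) → add-tests (main #9, dev #13) → init (main #10, dev #15) → revert (main #13, dev #16) — 9 commits in the same relative order in both. Since dp[15][16] = 9, nothing longer is possible.

9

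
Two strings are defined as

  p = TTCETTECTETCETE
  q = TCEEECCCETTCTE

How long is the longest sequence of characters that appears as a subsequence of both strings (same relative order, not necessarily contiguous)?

Taking T at p[2]=q[1], C at p[3]=q[2], E at p[4]=q[4], E at p[7]=q[5], C at p[8]=q[8], T at p[9]=q[10], T at p[11]=q[11], C at p[12]=q[12], T at p[14]=q[13], E at p[15]=q[14] gives a common subsequence of length 10, and the DP table's final entry dp[15][14] is also 10, so no common subsequence is longer.

10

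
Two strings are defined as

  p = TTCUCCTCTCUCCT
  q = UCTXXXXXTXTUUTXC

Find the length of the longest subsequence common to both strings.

Match U at p[4]=q[1], then C at p[5]=q[2], then T at p[7]=q[9], then T at p[9]=q[11], then U at p[11]=q[13], then C at p[13]=q[16] — 6 characters in the same relative order in both, and the DP table's final entry dp[14][16] is also 6, so no common subsequence is longer.

6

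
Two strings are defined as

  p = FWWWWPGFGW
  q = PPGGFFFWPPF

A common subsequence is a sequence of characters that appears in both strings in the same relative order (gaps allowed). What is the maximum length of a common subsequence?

4

Let dp[i][j] be the LCS length of the first i characters of p and the first j characters of q. dp[i][j] = dp[i-1][j-1]+1 when the i-th and j-th characters match, else max(dp[i-1][j], dp[i][j-1]).
    ·  P  P  G  G  F  F  F  W  P  P  F
 ·  0  0  0  0  0  0  0  0  0  0  0  0
 F  0  0  0  0  0  1  1  1  1  1  1  1
 W  0  0  0  0  0  1  1  1  2  2  2  2
 W  0  0  0  0  0  1  1  1  2  2  2  2
 W  0  0  0  0  0  1  1  1  2  2  2  2
 W  0  0  0  0  0  1  1  1  2  2  2  2
 P  0  1  1  1  1  1  1  1  2  3  3  3
 G  0  1  1  2  2  2  2  2  2  3  3  3
 F  0  1  1  2  2  3  3  3  3  3  3  4
 G  0  1  1  2  3  3  3  3  3  3  3  4
 W  0  1  1  2  3  3  3  3  4  4  4  4
dp[10][11] = 4. One LCS (by backtracking along matches): FWPF.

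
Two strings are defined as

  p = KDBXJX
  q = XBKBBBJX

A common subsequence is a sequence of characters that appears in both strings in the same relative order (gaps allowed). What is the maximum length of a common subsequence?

Let dp[i][j] be the LCS length of the first i characters of p and the first j characters of q. dp[i][j] = dp[i-1][j-1]+1 when the i-th and j-th characters match, else max(dp[i-1][j], dp[i][j-1]).
    ·  X  B  K  B  B  B  J  X
 ·  0  0  0  0  0  0  0  0  0
 K  0  0  0  1  1  1  1  1  1
 D  0  0  0  1  1  1  1  1  1
 B  0  0  1  1  2  2  2  2  2
 X  0  1  1  1  2  2  2  2  3
 J  0  1  1  1  2  2  2  3  3
 X  0  1  1  1  2  2  2  3  4
dp[6][8] = 4. One LCS (by backtracking along matches): KBJX.

4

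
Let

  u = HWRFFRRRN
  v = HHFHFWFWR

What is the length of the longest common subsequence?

4

Match H [1,4] → W [2,6] → F [4,7] → R [8,9] — 4 characters in the same relative order in both. The LCS DP gives dp[9][9] = 4, so this is optimal.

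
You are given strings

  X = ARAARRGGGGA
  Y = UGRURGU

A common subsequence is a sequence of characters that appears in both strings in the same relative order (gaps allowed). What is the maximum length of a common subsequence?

3

Let dp[i][j] be the LCS length of the first i characters of X and the first j characters of Y. dp[i][j] = dp[i-1][j-1]+1 when the i-th and j-th characters match, else max(dp[i-1][j], dp[i][j-1]).
    ·  U  G  R  U  R  G  U
 ·  0  0  0  0  0  0  0  0
 A  0  0  0  0  0  0  0  0
 R  0  0  0  1  1  1  1  1
 A  0  0  0  1  1  1  1  1
 A  0  0  0  1  1  1  1  1
 R  0  0  0  1  1  2  2  2
 R  0  0  0  1  1  2  2  2
 G  0  0  1  1  1  2  3  3
 G  0  0  1  1  1  2  3  3
 G  0  0  1  1  1  2  3  3
 G  0  0  1  1  1  2  3  3
 A  0  0  1  1  1  2  3  3
dp[11][7] = 3. One LCS (by backtracking along matches): RRG.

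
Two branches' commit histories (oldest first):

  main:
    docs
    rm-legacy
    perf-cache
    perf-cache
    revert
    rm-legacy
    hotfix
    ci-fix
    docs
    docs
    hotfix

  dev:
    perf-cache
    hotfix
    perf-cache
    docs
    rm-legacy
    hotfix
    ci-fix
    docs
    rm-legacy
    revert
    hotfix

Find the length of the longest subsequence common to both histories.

7

Pick perf-cache at main[3]=dev[1], then perf-cache at main[4]=dev[3], then rm-legacy at main[6]=dev[5], then hotfix at main[7]=dev[6], then ci-fix at main[8]=dev[7], then docs at main[9]=dev[8], then hotfix at main[11]=dev[11]; all 7 commits appear in both, in order. dp[11][11] = 7 confirms this is the maximum.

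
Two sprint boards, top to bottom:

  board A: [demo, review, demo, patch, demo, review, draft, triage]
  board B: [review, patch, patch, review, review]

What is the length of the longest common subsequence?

One common subsequence of length 3: review [2,1]; then patch [4,3]; then review [6,5], and the DP table's final entry dp[8][5] is also 3, so no common subsequence is longer.

3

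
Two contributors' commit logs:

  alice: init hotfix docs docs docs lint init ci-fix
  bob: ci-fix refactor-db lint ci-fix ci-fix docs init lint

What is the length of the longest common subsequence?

Taking init at alice[1]=bob[7]; then lint at alice[6]=bob[8] gives a common subsequence of length 2. dp[8][8] = 2 confirms this is the maximum.

2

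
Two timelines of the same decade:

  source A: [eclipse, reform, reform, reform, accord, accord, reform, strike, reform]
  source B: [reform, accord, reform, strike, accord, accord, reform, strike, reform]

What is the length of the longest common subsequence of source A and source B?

7

Match reform (source A #2, source B #1) → reform (source A #3, source B #3) → accord (source A #5, source B #5) → accord (source A #6, source B #6) → reform (source A #7, source B #7) → strike (source A #8, source B #8) → reform (source A #9, source B #9) — 7 events in the same relative order in both. Since dp[9][9] = 7, nothing longer is possible.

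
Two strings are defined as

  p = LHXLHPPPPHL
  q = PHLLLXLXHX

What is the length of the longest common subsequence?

4

Let dp[i][j] be the LCS length of the first i characters of p and the first j characters of q. dp[i][j] = dp[i-1][j-1]+1 when the i-th and j-th characters match, else max(dp[i-1][j], dp[i][j-1]).
    ·  P  H  L  L  L  X  L  X  H  X
 ·  0  0  0  0  0  0  0  0  0  0  0
 L  0  0  0  1  1  1  1  1  1  1  1
 H  0  0  1  1  1  1  1  1  1  2  2
 X  0  0  1  1  1  1  2  2  2  2  3
 L  0  0  1  2  2  2  2  3  3  3  3
 H  0  0  1  2  2  2  2  3  3  4  4
 P  0  1  1  2  2  2  2  3  3  4  4
 P  0  1  1  2  2  2  2  3  3  4  4
 P  0  1  1  2  2  2  2  3  3  4  4
 P  0  1  1  2  2  2  2  3  3  4  4
 H  0  1  2  2  2  2  2  3  3  4  4
 L  0  1  2  3  3  3  3  3  3  4  4
dp[11][10] = 4. One LCS (by backtracking along matches): LXLH.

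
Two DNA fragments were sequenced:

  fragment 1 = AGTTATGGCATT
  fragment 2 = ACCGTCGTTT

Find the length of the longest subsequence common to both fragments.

Let dp[i][j] be the LCS length of the first i bases of fragment 1 and the first j bases of fragment 2. dp[i][j] = dp[i-1][j-1]+1 when the i-th and j-th bases match, else max(dp[i-1][j], dp[i][j-1]).
    ·  A  C  C  G  T  C  G  T  T  T
 ·  0  0  0  0  0  0  0  0  0  0  0
 A  0  1  1  1  1  1  1  1  1  1  1
 G  0  1  1  1  2  2  2  2  2  2  2
 T  0  1  1  1  2  3  3  3  3  3  3
 T  0  1  1  1  2  3  3  3  4  4  4
 A  0  1  1  1  2  3  3  3  4  4  4
 T  0  1  1  1  2  3  3  3  4  5  5
 G  0  1  1  1  2  3  3  4  4  5  5
 G  0  1  1  1  2  3  3  4  4  5  5
 C  0  1  2  2  2  3  4  4  4  5  5
 A  0  1  2  2  2  3  4  4  4  5  5
 T  0  1  2  2  2  3  4  4  5  5  6
 T  0  1  2  2  2  3  4  4  5  6  6
dp[12][10] = 6. One LCS (by backtracking along matches): AGTTTT.

6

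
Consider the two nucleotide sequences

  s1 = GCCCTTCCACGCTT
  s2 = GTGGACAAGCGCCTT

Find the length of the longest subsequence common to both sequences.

9

Pick G [1,1], then T [5,2], then C [7,6], then A [9,8], then C [10,10], then G [11,11], then C [12,13], then T [13,14], then T [14,15]; all 9 bases appear in both, in order, and the DP table's final entry dp[14][15] is also 9, so no common subsequence is longer.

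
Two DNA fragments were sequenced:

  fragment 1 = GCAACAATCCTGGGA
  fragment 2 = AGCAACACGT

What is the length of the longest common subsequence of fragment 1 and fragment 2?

8

Let dp[i][j] be the LCS length of the first i bases of fragment 1 and the first j bases of fragment 2. dp[i][j] = dp[i-1][j-1]+1 when the i-th and j-th bases match, else max(dp[i-1][j], dp[i][j-1]).
    ·  A  G  C  A  A  C  A  C  G  T
 ·  0  0  0  0  0  0  0  0  0  0  0
 G  0  0  1  1  1  1  1  1  1  1  1
 C  0  0  1  2  2  2  2  2  2  2  2
 A  0  1  1  2  3  3  3  3  3  3  3
 A  0  1  1  2  3  4  4  4  4  4  4
 C  0  1  1  2  3  4  5  5  5  5  5
 A  0  1  1  2  3  4  5  6  6  6  6
 A  0  1  1  2  3  4  5  6  6  6  6
 T  0  1  1  2  3  4  5  6  6  6  7
 C  0  1  1  2  3  4  5  6  7  7  7
 C  0  1  1  2  3  4  5  6  7  7  7
 T  0  1  1  2  3  4  5  6  7  7  8
 G  0  1  2  2  3  4  5  6  7  8  8
 G  0  1  2  2  3  4  5  6  7  8  8
 G  0  1  2  2  3  4  5  6  7  8  8
 A  0  1  2  2  3  4  5  6  7  8  8
dp[15][10] = 8. One LCS (by backtracking along matches): GCAACACT.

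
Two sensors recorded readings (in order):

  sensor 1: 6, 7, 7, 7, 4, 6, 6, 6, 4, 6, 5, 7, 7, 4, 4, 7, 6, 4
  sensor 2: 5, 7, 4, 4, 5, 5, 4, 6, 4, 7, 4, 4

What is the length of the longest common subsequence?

One common subsequence of length 8: 7 [4,2], 4 [5,3], 4 [9,4], 5 [11,6], 4 [14,7], 4 [15,9], 7 [16,10], 4 [18,12]. The LCS DP gives dp[18][12] = 8, so this is optimal.

8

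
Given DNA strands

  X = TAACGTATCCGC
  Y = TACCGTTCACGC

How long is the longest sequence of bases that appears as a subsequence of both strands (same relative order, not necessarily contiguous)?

10

Let dp[i][j] be the LCS length of the first i bases of X and the first j bases of Y. dp[i][j] = dp[i-1][j-1]+1 when the i-th and j-th bases match, else max(dp[i-1][j], dp[i][j-1]).
    ·  T  A  C  C  G  T  T  C  A  C  G  C
 ·  0  0  0  0  0  0  0  0  0  0  0  0  0
 T  0  1  1  1  1  1  1  1  1  1  1  1  1
 A  0  1  2  2  2  2  2  2  2  2  2  2  2
 A  0  1  2  2  2  2  2  2  2  3  3  3  3
 C  0  1  2  3  3  3  3  3  3  3  4  4  4
 G  0  1  2  3  3  4  4  4  4  4  4  5  5
 T  0  1  2  3  3  4  5  5  5  5  5  5  5
 A  0  1  2  3  3  4  5  5  5  6  6  6  6
 T  0  1  2  3  3  4  5  6  6  6  6  6  6
 C  0  1  2  3  4  4  5  6  7  7  7  7  7
 C  0  1  2  3  4  4  5  6  7  7  8  8  8
 G  0  1  2  3  4  5  5  6  7  7  8  9  9
 C  0  1  2  3  4  5  5  6  7  7  8  9 10
dp[12][12] = 10. One LCS (by backtracking along matches): TACGTTCCGC.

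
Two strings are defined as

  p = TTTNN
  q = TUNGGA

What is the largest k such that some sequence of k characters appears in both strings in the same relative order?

2

Let dp[i][j] be the LCS length of the first i characters of p and the first j characters of q. dp[i][j] = dp[i-1][j-1]+1 when the i-th and j-th characters match, else max(dp[i-1][j], dp[i][j-1]).
    ·  T  U  N  G  G  A
 ·  0  0  0  0  0  0  0
 T  0  1  1  1  1  1  1
 T  0  1  1  1  1  1  1
 T  0  1  1  1  1  1  1
 N  0  1  1  2  2  2  2
 N  0  1  1  2  2  2  2
dp[5][6] = 2. One LCS (by backtracking along matches): TN.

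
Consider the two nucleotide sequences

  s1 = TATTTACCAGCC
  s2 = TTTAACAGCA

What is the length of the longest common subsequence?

Let dp[i][j] be the LCS length of the first i bases of s1 and the first j bases of s2. dp[i][j] = dp[i-1][j-1]+1 when the i-th and j-th bases match, else max(dp[i-1][j], dp[i][j-1]).
    ·  T  T  T  A  A  C  A  G  C  A
 ·  0  0  0  0  0  0  0  0  0  0  0
 T  0  1  1  1  1  1  1  1  1  1  1
 A  0  1  1  1  2  2  2  2  2  2  2
 T  0  1  2  2  2  2  2  2  2  2  2
 T  0  1  2  3  3  3  3  3  3  3  3
 T  0  1  2  3  3  3  3  3  3  3  3
 A  0  1  2  3  4  4  4  4  4  4  4
 C  0  1  2  3  4  4  5  5  5  5  5
 C  0  1  2  3  4  4  5  5  5  6  6
 A  0  1  2  3  4  5  5  6  6  6  7
 G  0  1  2  3  4  5  5  6  7  7  7
 C  0  1  2  3  4  5  6  6  7  8  8
 C  0  1  2  3  4  5  6  6  7  8  8
dp[12][10] = 8. One LCS (by backtracking along matches): TTTACAGC.

8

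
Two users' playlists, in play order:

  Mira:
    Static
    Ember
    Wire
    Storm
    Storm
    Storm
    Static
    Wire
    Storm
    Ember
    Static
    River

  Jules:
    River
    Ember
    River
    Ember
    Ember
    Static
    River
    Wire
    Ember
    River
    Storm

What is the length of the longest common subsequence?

Pick Ember [2,5]; then Static [7,6]; then Wire [8,8]; then Ember [10,9]; then River [12,10]; all 5 songs appear in both, in order, and the DP table's final entry dp[12][11] is also 5, so no common subsequence is longer.

5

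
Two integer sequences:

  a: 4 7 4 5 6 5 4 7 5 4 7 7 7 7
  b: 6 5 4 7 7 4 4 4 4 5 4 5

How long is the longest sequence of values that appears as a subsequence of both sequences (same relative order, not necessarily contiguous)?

6

Match 4 at a[1]=b[3], 7 at a[2]=b[5], 4 at a[3]=b[9], 5 at a[6]=b[10], 4 at a[7]=b[11], 5 at a[9]=b[12] — 6 values in the same relative order in both. The LCS DP gives dp[14][12] = 6, so this is optimal.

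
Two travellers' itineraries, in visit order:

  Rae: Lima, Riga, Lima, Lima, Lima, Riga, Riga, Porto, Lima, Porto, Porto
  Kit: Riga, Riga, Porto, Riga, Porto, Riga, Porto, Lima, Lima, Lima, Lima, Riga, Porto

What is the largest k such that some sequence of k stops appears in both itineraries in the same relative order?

6

Match Lima [1,8], Lima [3,9], Lima [4,10], Lima [5,11], Riga [7,12], Porto [11,13] — 6 stops in the same relative order in both. Since dp[11][13] = 6, nothing longer is possible.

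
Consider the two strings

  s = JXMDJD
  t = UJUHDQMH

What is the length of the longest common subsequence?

2

Let dp[i][j] be the LCS length of the first i characters of s and the first j characters of t. dp[i][j] = dp[i-1][j-1]+1 when the i-th and j-th characters match, else max(dp[i-1][j], dp[i][j-1]).
    ·  U  J  U  H  D  Q  M  H
 ·  0  0  0  0  0  0  0  0  0
 J  0  0  1  1  1  1  1  1  1
 X  0  0  1  1  1  1  1  1  1
 M  0  0  1  1  1  1  1  2  2
 D  0  0  1  1  1  2  2  2  2
 J  0  0  1  1  1  2  2  2  2
 D  0  0  1  1  1  2  2  2  2
dp[6][8] = 2. One LCS (by backtracking along matches): JM.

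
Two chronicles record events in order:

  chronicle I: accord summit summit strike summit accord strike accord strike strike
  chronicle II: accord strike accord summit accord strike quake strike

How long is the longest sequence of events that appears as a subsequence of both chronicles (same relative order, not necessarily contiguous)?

6

Taking accord [1,1]; then strike [4,2]; then summit [5,4]; then accord [6,5]; then strike [7,6]; then strike [10,8] gives a common subsequence of length 6. Since dp[10][8] = 6, nothing longer is possible.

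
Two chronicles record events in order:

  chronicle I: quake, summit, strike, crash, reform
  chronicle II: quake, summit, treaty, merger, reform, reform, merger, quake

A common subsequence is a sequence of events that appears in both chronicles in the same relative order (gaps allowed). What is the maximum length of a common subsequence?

Pick quake (chronicle I #1, chronicle II #1); then summit (chronicle I #2, chronicle II #2); then reform (chronicle I #5, chronicle II #6); all 3 events appear in both, in order. The LCS DP gives dp[5][8] = 3, so this is optimal.

3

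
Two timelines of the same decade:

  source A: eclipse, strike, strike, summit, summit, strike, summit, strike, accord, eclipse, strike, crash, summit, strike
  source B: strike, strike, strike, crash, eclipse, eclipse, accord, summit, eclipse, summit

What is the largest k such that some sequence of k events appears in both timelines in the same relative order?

6

Pick strike [2,1], strike [3,2], strike [6,3], summit [7,8], eclipse [10,9], summit [13,10]; all 6 events appear in both, in order. dp[14][10] = 6 confirms this is the maximum.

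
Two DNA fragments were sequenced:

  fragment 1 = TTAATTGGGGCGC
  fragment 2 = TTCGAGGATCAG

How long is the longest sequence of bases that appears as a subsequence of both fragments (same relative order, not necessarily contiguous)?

7

Match T (fragment 1 #1, fragment 2 #1), then T (fragment 1 #2, fragment 2 #2), then A (fragment 1 #3, fragment 2 #5), then A (fragment 1 #4, fragment 2 #8), then T (fragment 1 #6, fragment 2 #9), then C (fragment 1 #11, fragment 2 #10), then G (fragment 1 #12, fragment 2 #12) — 7 bases in the same relative order in both, and the DP table's final entry dp[13][12] is also 7, so no common subsequence is longer.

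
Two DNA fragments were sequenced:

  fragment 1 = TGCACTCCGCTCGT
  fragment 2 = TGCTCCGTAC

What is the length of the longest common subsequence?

9

One common subsequence of length 9: T (fragment 1 #1, fragment 2 #1); then G (fragment 1 #2, fragment 2 #2); then C (fragment 1 #5, fragment 2 #3); then T (fragment 1 #6, fragment 2 #4); then C (fragment 1 #7, fragment 2 #5); then C (fragment 1 #8, fragment 2 #6); then G (fragment 1 #9, fragment 2 #7); then T (fragment 1 #11, fragment 2 #8); then C (fragment 1 #12, fragment 2 #10). dp[14][10] = 9 confirms this is the maximum.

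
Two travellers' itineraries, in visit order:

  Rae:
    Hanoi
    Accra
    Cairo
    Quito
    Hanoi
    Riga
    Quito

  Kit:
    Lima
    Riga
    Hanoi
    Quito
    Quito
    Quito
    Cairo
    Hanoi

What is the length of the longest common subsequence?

3

Pick Hanoi [1,3] → Cairo [3,7] → Hanoi [5,8]; all 3 stops appear in both, in order, and the DP table's final entry dp[7][8] is also 3, so no common subsequence is longer.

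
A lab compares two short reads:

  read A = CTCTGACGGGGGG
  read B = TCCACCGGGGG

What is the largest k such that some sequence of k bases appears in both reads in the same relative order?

9

Match C at read A[1]=read B[2] → C at read A[3]=read B[3] → A at read A[6]=read B[4] → C at read A[7]=read B[6] → G at read A[9]=read B[7] → G at read A[10]=read B[8] → G at read A[11]=read B[9] → G at read A[12]=read B[10] → G at read A[13]=read B[11] — 9 bases in the same relative order in both, and the DP table's final entry dp[13][11] is also 9, so no common subsequence is longer.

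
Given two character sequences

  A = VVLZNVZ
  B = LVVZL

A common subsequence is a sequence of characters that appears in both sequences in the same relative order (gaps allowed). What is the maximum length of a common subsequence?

3

Let dp[i][j] be the LCS length of the first i characters of A and the first j characters of B. dp[i][j] = dp[i-1][j-1]+1 when the i-th and j-th characters match, else max(dp[i-1][j], dp[i][j-1]).
    ·  L  V  V  Z  L
 ·  0  0  0  0  0  0
 V  0  0  1  1  1  1
 V  0  0  1  2  2  2
 L  0  1  1  2  2  3
 Z  0  1  1  2  3  3
 N  0  1  1  2  3  3
 V  0  1  2  2  3  3
 Z  0  1  2  2  3  3
dp[7][5] = 3. One LCS (by backtracking along matches): VVL.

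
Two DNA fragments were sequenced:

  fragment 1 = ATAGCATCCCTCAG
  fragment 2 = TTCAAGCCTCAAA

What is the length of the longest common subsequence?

One common subsequence of length 8: A [1,4], then A [3,5], then G [4,6], then C [9,7], then C [10,8], then T [11,9], then C [12,10], then A [13,13]. dp[14][13] = 8 confirms this is the maximum.

8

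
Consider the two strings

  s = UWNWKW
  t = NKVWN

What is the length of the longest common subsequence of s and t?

One common subsequence of length 3: N [3,1], K [5,2], W [6,4], and the DP table's final entry dp[6][5] is also 3, so no common subsequence is longer.

3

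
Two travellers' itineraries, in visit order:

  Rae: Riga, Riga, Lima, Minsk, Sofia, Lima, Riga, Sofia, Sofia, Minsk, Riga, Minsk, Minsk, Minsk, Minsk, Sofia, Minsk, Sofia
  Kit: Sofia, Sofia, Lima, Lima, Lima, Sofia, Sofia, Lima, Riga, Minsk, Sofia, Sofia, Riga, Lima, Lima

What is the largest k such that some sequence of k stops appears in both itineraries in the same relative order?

8

Pick Lima at Rae[3]=Kit[4], then Lima at Rae[6]=Kit[5], then Sofia at Rae[8]=Kit[6], then Sofia at Rae[9]=Kit[7], then Riga at Rae[11]=Kit[9], then Minsk at Rae[15]=Kit[10], then Sofia at Rae[16]=Kit[11], then Sofia at Rae[18]=Kit[12]; all 8 stops appear in both, in order, and the DP table's final entry dp[18][15] is also 8, so no common subsequence is longer.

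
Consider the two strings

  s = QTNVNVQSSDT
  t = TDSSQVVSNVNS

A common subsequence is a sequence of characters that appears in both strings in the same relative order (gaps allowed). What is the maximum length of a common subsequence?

5

Taking Q at s[1]=t[5], then N at s[3]=t[9], then V at s[4]=t[10], then N at s[5]=t[11], then S at s[9]=t[12] gives a common subsequence of length 5. dp[11][12] = 5 confirms this is the maximum.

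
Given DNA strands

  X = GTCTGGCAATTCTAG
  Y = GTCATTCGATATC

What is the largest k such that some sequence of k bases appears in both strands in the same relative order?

Taking G (X #1, Y #1), T (X #2, Y #2), C (X #3, Y #3), T (X #4, Y #6), G (X #6, Y #8), A (X #8, Y #9), A (X #9, Y #11), T (X #11, Y #12), C (X #12, Y #13) gives a common subsequence of length 9. The LCS DP gives dp[15][13] = 9, so this is optimal.

9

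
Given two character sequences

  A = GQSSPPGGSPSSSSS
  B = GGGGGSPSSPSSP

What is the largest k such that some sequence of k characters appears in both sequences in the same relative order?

Pick G at A[1]=B[3] → G at A[7]=B[4] → G at A[8]=B[5] → S at A[9]=B[6] → P at A[10]=B[7] → S at A[11]=B[8] → S at A[12]=B[9] → S at A[13]=B[11] → S at A[14]=B[12]; all 9 characters appear in both, in order, and the DP table's final entry dp[15][13] is also 9, so no common subsequence is longer.

9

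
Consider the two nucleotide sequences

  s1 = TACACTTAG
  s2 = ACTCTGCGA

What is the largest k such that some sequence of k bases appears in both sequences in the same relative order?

5

One common subsequence of length 5: A at s1[2]=s2[1]; then C at s1[3]=s2[2]; then C at s1[5]=s2[4]; then T at s1[6]=s2[5]; then A at s1[8]=s2[9]. dp[9][9] = 5 confirms this is the maximum.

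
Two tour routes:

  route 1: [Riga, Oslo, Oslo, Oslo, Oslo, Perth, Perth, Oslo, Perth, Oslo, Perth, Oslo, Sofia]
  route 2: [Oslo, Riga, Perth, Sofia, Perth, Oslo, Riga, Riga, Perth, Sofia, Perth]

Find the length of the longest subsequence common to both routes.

Taking Riga (route 1 #1, route 2 #2), Perth (route 1 #6, route 2 #3), Perth (route 1 #7, route 2 #5), Oslo (route 1 #8, route 2 #6), Perth (route 1 #9, route 2 #9), Perth (route 1 #11, route 2 #11) gives a common subsequence of length 6. The LCS DP gives dp[13][11] = 6, so this is optimal.

6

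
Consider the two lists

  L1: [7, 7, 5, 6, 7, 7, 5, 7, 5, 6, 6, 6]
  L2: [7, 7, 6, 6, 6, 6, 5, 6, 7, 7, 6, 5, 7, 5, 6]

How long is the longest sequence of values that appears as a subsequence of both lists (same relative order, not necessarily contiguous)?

10

One common subsequence of length 10: 7 (L1 #1, L2 #1), 7 (L1 #2, L2 #2), 5 (L1 #3, L2 #7), 6 (L1 #4, L2 #8), 7 (L1 #5, L2 #9), 7 (L1 #6, L2 #10), 5 (L1 #7, L2 #12), 7 (L1 #8, L2 #13), 5 (L1 #9, L2 #14), 6 (L1 #12, L2 #15). Since dp[12][15] = 10, nothing longer is possible.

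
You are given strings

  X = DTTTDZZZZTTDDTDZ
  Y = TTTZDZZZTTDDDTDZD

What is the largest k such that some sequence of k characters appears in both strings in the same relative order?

14

Taking T (X #2, Y #1), then T (X #3, Y #2), then T (X #4, Y #3), then D (X #5, Y #5), then Z (X #7, Y #6), then Z (X #8, Y #7), then Z (X #9, Y #8), then T (X #10, Y #9), then T (X #11, Y #10), then D (X #12, Y #12), then D (X #13, Y #13), then T (X #14, Y #14), then D (X #15, Y #15), then Z (X #16, Y #16) gives a common subsequence of length 14. The LCS DP gives dp[16][17] = 14, so this is optimal.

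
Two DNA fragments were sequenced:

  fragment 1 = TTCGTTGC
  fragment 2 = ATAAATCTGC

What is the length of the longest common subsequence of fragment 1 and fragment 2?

6

Let dp[i][j] be the LCS length of the first i bases of fragment 1 and the first j bases of fragment 2. dp[i][j] = dp[i-1][j-1]+1 when the i-th and j-th bases match, else max(dp[i-1][j], dp[i][j-1]).
    ·  A  T  A  A  A  T  C  T  G  C
 ·  0  0  0  0  0  0  0  0  0  0  0
 T  0  0  1  1  1  1  1  1  1  1  1
 T  0  0  1  1  1  1  2  2  2  2  2
 C  0  0  1  1  1  1  2  3  3  3  3
 G  0  0  1  1  1  1  2  3  3  4  4
 T  0  0  1  1  1  1  2  3  4  4  4
 T  0  0  1  1  1  1  2  3  4  4  4
 G  0  0  1  1  1  1  2  3  4  5  5
 C  0  0  1  1  1  1  2  3  4  5  6
dp[8][10] = 6. One LCS (by backtracking along matches): TTCTGC.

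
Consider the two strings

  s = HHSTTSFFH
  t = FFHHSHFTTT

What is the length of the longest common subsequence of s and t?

Let dp[i][j] be the LCS length of the first i characters of s and the first j characters of t. dp[i][j] = dp[i-1][j-1]+1 when the i-th and j-th characters match, else max(dp[i-1][j], dp[i][j-1]).
    ·  F  F  H  H  S  H  F  T  T  T
 ·  0  0  0  0  0  0  0  0  0  0  0
 H  0  0  0  1  1  1  1  1  1  1  1
 H  0  0  0  1  2  2  2  2  2  2  2
 S  0  0  0  1  2  3  3  3  3  3  3
 T  0  0  0  1  2  3  3  3  4  4  4
 T  0  0  0  1  2  3  3  3  4  5  5
 S  0  0  0  1  2  3  3  3  4  5  5
 F  0  1  1  1  2  3  3  4  4  5  5
 F  0  1  2  2  2  3  3  4  4  5  5
 H  0  1  2  3  3  3  4  4  4  5  5
dp[9][10] = 5. One LCS (by backtracking along matches): HHSTT.

5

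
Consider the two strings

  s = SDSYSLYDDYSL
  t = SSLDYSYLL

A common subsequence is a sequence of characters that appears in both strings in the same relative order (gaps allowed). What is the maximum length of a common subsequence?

Match S [3,1] → S [5,2] → L [6,3] → D [9,4] → Y [10,5] → S [11,6] → L [12,9] — 7 characters in the same relative order in both. dp[12][9] = 7 confirms this is the maximum.

7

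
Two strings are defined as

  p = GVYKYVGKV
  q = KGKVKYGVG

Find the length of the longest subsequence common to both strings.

6

Match G (p #1, q #2) → V (p #2, q #4) → K (p #4, q #5) → Y (p #5, q #6) → V (p #6, q #8) → G (p #7, q #9) — 6 characters in the same relative order in both. dp[9][9] = 6 confirms this is the maximum.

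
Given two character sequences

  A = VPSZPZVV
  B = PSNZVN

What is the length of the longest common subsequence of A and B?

4

Pick P [2,1], then S [3,2], then Z [6,4], then V [7,5]; all 4 characters appear in both, in order, and the DP table's final entry dp[8][6] is also 4, so no common subsequence is longer.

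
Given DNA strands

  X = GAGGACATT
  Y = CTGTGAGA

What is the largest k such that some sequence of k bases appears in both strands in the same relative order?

Taking G at X[1]=Y[5] → A at X[2]=Y[6] → G at X[4]=Y[7] → A at X[7]=Y[8] gives a common subsequence of length 4. The LCS DP gives dp[9][8] = 4, so this is optimal.

4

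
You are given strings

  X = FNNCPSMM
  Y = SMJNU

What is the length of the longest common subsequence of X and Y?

Match S at X[6]=Y[1], M at X[7]=Y[2] — 2 characters in the same relative order in both, and the DP table's final entry dp[8][5] is also 2, so no common subsequence is longer.

2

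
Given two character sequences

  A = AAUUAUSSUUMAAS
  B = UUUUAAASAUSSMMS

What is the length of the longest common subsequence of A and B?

One common subsequence of length 8: A [1,6], then A [2,7], then A [5,9], then U [6,10], then S [7,11], then S [8,12], then M [11,14], then S [14,15]. dp[14][15] = 8 confirms this is the maximum.

8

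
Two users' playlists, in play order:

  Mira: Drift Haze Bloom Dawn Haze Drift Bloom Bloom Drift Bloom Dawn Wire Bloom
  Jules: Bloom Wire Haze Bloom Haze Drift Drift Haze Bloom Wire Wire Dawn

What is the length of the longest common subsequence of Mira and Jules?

7

Taking Haze at Mira[2]=Jules[3], then Bloom at Mira[3]=Jules[4], then Haze at Mira[5]=Jules[5], then Drift at Mira[6]=Jules[6], then Drift at Mira[9]=Jules[7], then Bloom at Mira[10]=Jules[9], then Dawn at Mira[11]=Jules[12] gives a common subsequence of length 7, and the DP table's final entry dp[13][12] is also 7, so no common subsequence is longer.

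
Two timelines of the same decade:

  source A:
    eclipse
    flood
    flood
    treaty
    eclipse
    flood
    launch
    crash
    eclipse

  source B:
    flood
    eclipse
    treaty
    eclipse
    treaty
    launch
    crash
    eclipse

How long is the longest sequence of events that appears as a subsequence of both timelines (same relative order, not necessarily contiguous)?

6

Taking eclipse (source A #1, source B #2), treaty (source A #4, source B #3), eclipse (source A #5, source B #4), launch (source A #7, source B #6), crash (source A #8, source B #7), eclipse (source A #9, source B #8) gives a common subsequence of length 6. Since dp[9][8] = 6, nothing longer is possible.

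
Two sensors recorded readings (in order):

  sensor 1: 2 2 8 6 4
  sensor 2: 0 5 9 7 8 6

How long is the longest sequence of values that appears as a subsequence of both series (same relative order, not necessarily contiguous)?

One common subsequence of length 2: 8 at sensor 1[3]=sensor 2[5] → 6 at sensor 1[4]=sensor 2[6], and the DP table's final entry dp[5][6] is also 2, so no common subsequence is longer.

2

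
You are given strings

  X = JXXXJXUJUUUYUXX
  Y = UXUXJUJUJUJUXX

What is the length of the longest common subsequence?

Pick X [2,2], then X [4,4], then J [5,5], then U [7,6], then J [8,7], then U [9,8], then U [10,10], then U [13,12], then X [14,13], then X [15,14]; all 10 characters appear in both, in order. Since dp[15][14] = 10, nothing longer is possible.

10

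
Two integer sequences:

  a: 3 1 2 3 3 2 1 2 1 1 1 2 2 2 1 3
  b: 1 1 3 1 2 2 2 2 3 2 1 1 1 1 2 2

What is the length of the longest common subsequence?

11

Match 3 at a[1]=b[3], 1 at a[2]=b[4], 2 at a[3]=b[8], 3 at a[5]=b[9], 2 at a[6]=b[10], 1 at a[7]=b[11], 1 at a[9]=b[12], 1 at a[10]=b[13], 1 at a[11]=b[14], 2 at a[13]=b[15], 2 at a[14]=b[16] — 11 values in the same relative order in both. dp[16][16] = 11 confirms this is the maximum.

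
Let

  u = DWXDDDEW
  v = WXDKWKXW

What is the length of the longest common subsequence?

4

Let dp[i][j] be the LCS length of the first i characters of u and the first j characters of v. dp[i][j] = dp[i-1][j-1]+1 when the i-th and j-th characters match, else max(dp[i-1][j], dp[i][j-1]).
    ·  W  X  D  K  W  K  X  W
 ·  0  0  0  0  0  0  0  0  0
 D  0  0  0  1  1  1  1  1  1
 W  0  1  1  1  1  2  2  2  2
 X  0  1  2  2  2  2  2  3  3
 D  0  1  2  3  3  3  3  3  3
 D  0  1  2  3  3  3  3  3  3
 D  0  1  2  3  3  3  3  3  3
 E  0  1  2  3  3  3  3  3  3
 W  0  1  2  3  3  4  4  4  4
dp[8][8] = 4. One LCS (by backtracking along matches): DWXW.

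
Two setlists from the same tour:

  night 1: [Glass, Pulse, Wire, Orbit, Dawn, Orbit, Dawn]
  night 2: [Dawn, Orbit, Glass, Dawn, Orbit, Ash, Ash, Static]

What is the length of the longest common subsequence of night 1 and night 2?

3

Match Glass [1,3], then Dawn [5,4], then Orbit [6,5] — 3 songs in the same relative order in both, and the DP table's final entry dp[7][8] is also 3, so no common subsequence is longer.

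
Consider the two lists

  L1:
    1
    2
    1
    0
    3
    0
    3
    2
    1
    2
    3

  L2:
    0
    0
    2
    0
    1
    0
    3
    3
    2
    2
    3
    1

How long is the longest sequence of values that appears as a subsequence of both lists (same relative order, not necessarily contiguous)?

8

Taking 2 [2,3], then 1 [3,5], then 0 [4,6], then 3 [5,7], then 3 [7,8], then 2 [8,9], then 2 [10,10], then 3 [11,11] gives a common subsequence of length 8. The LCS DP gives dp[11][12] = 8, so this is optimal.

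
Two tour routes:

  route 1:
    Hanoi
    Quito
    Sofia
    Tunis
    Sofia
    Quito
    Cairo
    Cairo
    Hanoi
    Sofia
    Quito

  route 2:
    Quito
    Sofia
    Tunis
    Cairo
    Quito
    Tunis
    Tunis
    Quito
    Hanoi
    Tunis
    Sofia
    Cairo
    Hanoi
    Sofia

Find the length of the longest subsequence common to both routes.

7

Taking Quito [2,1]; then Sofia [3,2]; then Tunis [4,10]; then Sofia [5,11]; then Cairo [8,12]; then Hanoi [9,13]; then Sofia [10,14] gives a common subsequence of length 7. Since dp[11][14] = 7, nothing longer is possible.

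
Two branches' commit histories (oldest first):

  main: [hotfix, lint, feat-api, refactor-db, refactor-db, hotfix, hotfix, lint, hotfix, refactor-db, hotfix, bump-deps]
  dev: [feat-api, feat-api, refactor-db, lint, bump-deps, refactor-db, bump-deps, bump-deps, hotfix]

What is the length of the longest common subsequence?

Match feat-api (main #3, dev #2) → refactor-db (main #5, dev #3) → lint (main #8, dev #4) → refactor-db (main #10, dev #6) → hotfix (main #11, dev #9) — 5 commits in the same relative order in both, and the DP table's final entry dp[12][9] is also 5, so no common subsequence is longer.

5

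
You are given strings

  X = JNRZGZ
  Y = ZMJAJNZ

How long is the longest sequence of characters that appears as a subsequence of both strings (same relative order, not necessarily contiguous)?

Let dp[i][j] be the LCS length of the first i characters of X and the first j characters of Y. dp[i][j] = dp[i-1][j-1]+1 when the i-th and j-th characters match, else max(dp[i-1][j], dp[i][j-1]).
    ·  Z  M  J  A  J  N  Z
 ·  0  0  0  0  0  0  0  0
 J  0  0  0  1  1  1  1  1
 N  0  0  0  1  1  1  2  2
 R  0  0  0  1  1  1  2  2
 Z  0  1  1  1  1  1  2  3
 G  0  1  1  1  1  1  2  3
 Z  0  1  1  1  1  1  2  3
dp[6][7] = 3. One LCS (by backtracking along matches): JNZ.

3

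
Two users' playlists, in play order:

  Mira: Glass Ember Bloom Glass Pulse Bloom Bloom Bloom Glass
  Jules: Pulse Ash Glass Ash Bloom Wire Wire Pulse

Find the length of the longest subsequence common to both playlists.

Taking Glass [1,3], Bloom [3,5], Pulse [5,8] gives a common subsequence of length 3. dp[9][8] = 3 confirms this is the maximum.

3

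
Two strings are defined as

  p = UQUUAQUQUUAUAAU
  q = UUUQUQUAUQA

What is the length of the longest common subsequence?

Taking U at p[1]=q[1], U at p[3]=q[2], U at p[4]=q[3], Q at p[6]=q[4], U at p[7]=q[5], Q at p[8]=q[6], U at p[10]=q[7], A at p[11]=q[8], U at p[12]=q[9], A at p[14]=q[11] gives a common subsequence of length 10. Since dp[15][11] = 10, nothing longer is possible.

10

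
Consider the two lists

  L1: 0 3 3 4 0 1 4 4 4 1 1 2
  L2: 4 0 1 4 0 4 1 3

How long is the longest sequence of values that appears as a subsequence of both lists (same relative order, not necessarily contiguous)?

Pick 4 at L1[4]=L2[1]; then 0 at L1[5]=L2[2]; then 1 at L1[6]=L2[3]; then 4 at L1[7]=L2[4]; then 4 at L1[9]=L2[6]; then 1 at L1[10]=L2[7]; all 6 values appear in both, in order. dp[12][8] = 6 confirms this is the maximum.

6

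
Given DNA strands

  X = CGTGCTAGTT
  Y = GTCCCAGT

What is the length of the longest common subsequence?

Taking G (X #2, Y #1); then T (X #3, Y #2); then C (X #5, Y #5); then A (X #7, Y #6); then G (X #8, Y #7); then T (X #10, Y #8) gives a common subsequence of length 6, and the DP table's final entry dp[10][8] is also 6, so no common subsequence is longer.

6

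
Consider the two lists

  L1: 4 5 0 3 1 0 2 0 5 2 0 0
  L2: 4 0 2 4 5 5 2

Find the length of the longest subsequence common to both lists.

Pick 4 (L1 #1, L2 #1), 0 (L1 #6, L2 #2), 2 (L1 #7, L2 #3), 5 (L1 #9, L2 #6), 2 (L1 #10, L2 #7); all 5 values appear in both, in order, and the DP table's final entry dp[12][7] is also 5, so no common subsequence is longer.

5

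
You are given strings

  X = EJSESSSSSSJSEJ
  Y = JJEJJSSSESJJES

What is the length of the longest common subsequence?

Taking E [1,3]; then J [2,5]; then S [3,6]; then S [5,7]; then S [6,8]; then S [7,10]; then J [11,12]; then S [12,14] gives a common subsequence of length 8. dp[14][14] = 8 confirms this is the maximum.

8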